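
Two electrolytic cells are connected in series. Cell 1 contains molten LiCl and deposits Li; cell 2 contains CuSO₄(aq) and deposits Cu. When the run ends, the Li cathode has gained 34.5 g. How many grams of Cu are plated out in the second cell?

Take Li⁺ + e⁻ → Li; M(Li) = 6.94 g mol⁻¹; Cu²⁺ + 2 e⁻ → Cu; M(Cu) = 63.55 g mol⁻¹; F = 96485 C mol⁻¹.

158 g

n(Li) = 34.5 / 6.94 = 4.971 mol.
Since Li⁺ + e⁻ → Li, n(e⁻) passed = 1 × 4.971 = 4.971 mol.
Cells in series carry the same charge, so the same 4.971 mol of electrons passes through cell 2.
Cu²⁺ + 2 e⁻ → Cu, so n(Cu) = 4.971 / 2 = 2.486 mol.
m(Cu) = 2.486 × 63.55 = 158 g.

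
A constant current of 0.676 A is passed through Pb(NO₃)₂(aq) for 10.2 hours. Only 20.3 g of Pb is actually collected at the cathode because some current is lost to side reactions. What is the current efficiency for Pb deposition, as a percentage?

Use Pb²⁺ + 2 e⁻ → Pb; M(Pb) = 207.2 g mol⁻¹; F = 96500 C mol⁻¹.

Q = I·t = 0.6760 × 36720 = 24820 C; n(e⁻) = 24820/96500 = 0.2572 mol.
Theoretical n(Pb) = n(e⁻)/2 = 0.1286 mol, i.e. m_theo = 0.1286 × 207.2 = 26.65 g.
Efficiency = m_actual / m_theo = 20.3 / 26.65 = 76.2 %.

76.2 %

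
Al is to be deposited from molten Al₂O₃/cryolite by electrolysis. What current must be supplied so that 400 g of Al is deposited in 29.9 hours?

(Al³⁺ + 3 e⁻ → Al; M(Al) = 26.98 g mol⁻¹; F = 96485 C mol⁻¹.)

n(Al) = 400 / 26.98 = 14.83 mol.
n(e⁻) = 3 × 14.83 = 44.48 mol.
Q = n(e⁻)·F = 44.48 × 96485 = 4291000 C.
I = Q/t = 4291000 / 107640 s = 39.9 A.

39.9 A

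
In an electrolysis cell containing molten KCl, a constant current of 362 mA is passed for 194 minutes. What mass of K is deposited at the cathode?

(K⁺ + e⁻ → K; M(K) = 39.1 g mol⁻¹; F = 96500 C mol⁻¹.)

1.71 g

Q = I·t = 0.3620 A × 11640 s = 4214 C.
n(e⁻) = Q/F = 4214 / 96500 = 0.04367 mol.
K⁺ + e⁻ → K, so n(K) = n(e⁻)/1 = 0.04367 mol.
m = n·M = 0.04367 × 39.1 = 1.71 g.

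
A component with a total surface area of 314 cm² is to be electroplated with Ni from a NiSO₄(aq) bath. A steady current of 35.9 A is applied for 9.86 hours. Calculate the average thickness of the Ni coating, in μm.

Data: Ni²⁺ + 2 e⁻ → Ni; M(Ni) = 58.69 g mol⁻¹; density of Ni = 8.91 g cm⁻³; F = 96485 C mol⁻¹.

Q = I·t = 35.90 × 35496 = 1274000 C; n(e⁻) = 13.21 mol.
n(Ni) = n(e⁻)/2 = 6.604 mol, so m = 6.604 × 58.69 = 387.6 g.
Volume = m/ρ = 387.6 / 8.91 = 43.50 cm³.
Thickness = V/A = 43.50 / 314 = 0.139 cm = 1390 μm.

1390 μm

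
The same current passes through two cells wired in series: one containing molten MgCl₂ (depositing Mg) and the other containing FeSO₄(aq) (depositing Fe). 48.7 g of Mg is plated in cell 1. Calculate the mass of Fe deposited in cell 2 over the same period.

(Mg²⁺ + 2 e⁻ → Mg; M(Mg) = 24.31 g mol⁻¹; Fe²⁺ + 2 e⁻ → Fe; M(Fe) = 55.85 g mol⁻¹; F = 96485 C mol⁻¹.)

n(Mg) = 48.7 / 24.31 = 2.003 mol.
Since Mg²⁺ + 2 e⁻ → Mg, n(e⁻) passed = 2 × 2.003 = 4.007 mol.
Cells in series carry the same charge, so the same 4.007 mol of electrons passes through cell 2.
Fe²⁺ + 2 e⁻ → Fe, so n(Fe) = 4.007 / 2 = 2.003 mol.
m(Fe) = 2.003 × 55.85 = 112 g.

112 g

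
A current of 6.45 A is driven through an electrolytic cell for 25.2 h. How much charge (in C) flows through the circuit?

5.85 × 10⁵ C

Q = I·t = 6.450 A × 90720 s = 5.85 × 10⁵ C.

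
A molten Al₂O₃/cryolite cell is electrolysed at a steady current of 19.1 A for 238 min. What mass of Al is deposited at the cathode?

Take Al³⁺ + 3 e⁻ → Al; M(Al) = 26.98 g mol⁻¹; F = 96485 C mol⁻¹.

25.4 g

Q = I·t = 19.10 A × 14280 s = 272700 C.
n(e⁻) = Q/F = 272700 / 96485 = 2.827 mol.
Al³⁺ + 3 e⁻ → Al, so n(Al) = n(e⁻)/3 = 0.9423 mol.
m = n·M = 0.9423 × 26.98 = 25.4 g.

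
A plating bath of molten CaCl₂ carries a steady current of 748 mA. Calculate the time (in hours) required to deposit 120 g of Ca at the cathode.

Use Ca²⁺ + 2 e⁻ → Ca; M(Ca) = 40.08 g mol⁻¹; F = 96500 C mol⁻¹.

n(Ca) = m/M = 120 / 40.08 = 2.994 mol.
Each Ca atom requires 2 electrons, so n(e⁻) = 2 × 2.994 = 5.988 mol.
Q = n(e⁻)·F = 5.988 × 96500 = 577800 C.
t = Q/I = 577800 / 0.7480 A = 772500 s = 215 h.

215 h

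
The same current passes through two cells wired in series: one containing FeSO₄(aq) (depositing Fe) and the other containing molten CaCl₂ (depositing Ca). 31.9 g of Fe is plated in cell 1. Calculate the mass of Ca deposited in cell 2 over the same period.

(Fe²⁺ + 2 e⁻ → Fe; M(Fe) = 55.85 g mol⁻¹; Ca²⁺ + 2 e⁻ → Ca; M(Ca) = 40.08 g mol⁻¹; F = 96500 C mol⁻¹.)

22.9 g

n(Fe) = 31.9 / 55.85 = 0.5712 mol.
Since Fe²⁺ + 2 e⁻ → Fe, n(e⁻) passed = 2 × 0.5712 = 1.142 mol.
Cells in series carry the same charge, so the same 1.142 mol of electrons passes through cell 2.
Ca²⁺ + 2 e⁻ → Ca, so n(Ca) = 1.142 / 2 = 0.5712 mol.
m(Ca) = 0.5712 × 40.08 = 22.9 g.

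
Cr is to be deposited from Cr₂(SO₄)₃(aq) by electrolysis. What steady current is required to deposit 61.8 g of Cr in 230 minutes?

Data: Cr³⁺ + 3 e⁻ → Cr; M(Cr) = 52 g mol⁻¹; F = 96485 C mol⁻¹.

n(Cr) = 61.8 / 52 = 1.188 mol.
n(e⁻) = 3 × 1.188 = 3.565 mol.
Q = n(e⁻)·F = 3.565 × 96485 = 344000 C.
I = Q/t = 344000 / 13800 s = 24.9 A.

24.9 A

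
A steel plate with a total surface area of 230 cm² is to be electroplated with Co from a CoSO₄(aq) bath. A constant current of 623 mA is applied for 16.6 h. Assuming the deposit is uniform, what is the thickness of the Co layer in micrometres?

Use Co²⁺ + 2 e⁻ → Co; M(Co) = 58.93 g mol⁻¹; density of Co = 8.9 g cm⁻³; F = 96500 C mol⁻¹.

Q = I·t = 0.6230 × 59760 = 37230 C; n(e⁻) = 0.3858 mol.
n(Co) = n(e⁻)/2 = 0.1929 mol, so m = 0.1929 × 58.93 = 11.37 g.
Volume = m/ρ = 11.37 / 8.9 = 1.277 cm³.
Thickness = V/A = 1.277 / 230 = 0.00555 cm = 55.5 μm.

55.5 μm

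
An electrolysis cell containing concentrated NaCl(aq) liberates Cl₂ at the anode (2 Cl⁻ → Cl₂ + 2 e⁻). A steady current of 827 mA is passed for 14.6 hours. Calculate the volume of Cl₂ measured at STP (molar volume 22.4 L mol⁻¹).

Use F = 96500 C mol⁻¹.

Q = I·t = 0.8270 A × 52560 s = 43470 C.
n(e⁻) = Q/F = 43470 / 96500 = 0.4504 mol.
2 electrons are transferred per Cl₂ molecule, so n(Cl₂) = 0.4504 / 2 = 0.2252 mol.
V = n × V_m = 0.2252 × 22.4 = 5.04 L.

5.04 L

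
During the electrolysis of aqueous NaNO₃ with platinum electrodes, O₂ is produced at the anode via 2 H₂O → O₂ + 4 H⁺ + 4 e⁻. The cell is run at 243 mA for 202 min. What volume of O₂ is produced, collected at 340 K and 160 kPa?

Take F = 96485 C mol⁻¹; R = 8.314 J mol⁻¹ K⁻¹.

Q = I·t = 0.2430 A × 12120 s = 2945 C.
n(e⁻) = Q/F = 2945 / 96485 = 0.03052 mol.
4 electrons are transferred per O₂ molecule, so n(O₂) = 0.03052 / 4 = 0.007631 mol.
V = nRT/P = (0.007631 × 8.314 × 340) / (160 × 10³ Pa) = 1.35 × 10⁻⁴ m³ = 0.135 L.

0.135 L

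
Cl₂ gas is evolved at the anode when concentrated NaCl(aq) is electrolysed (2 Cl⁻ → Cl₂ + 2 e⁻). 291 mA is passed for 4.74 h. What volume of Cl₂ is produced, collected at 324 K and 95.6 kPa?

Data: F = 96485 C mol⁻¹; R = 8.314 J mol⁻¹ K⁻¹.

Q = I·t = 0.2910 A × 17064 s = 4966 C.
n(e⁻) = Q/F = 4966 / 96485 = 0.05147 mol.
2 electrons are transferred per Cl₂ molecule, so n(Cl₂) = 0.05147 / 2 = 0.02573 mol.
V = nRT/P = (0.02573 × 8.314 × 324) / (95.6 × 10³ Pa) = 7.25 × 10⁻⁴ m³ = 0.725 L.

0.725 L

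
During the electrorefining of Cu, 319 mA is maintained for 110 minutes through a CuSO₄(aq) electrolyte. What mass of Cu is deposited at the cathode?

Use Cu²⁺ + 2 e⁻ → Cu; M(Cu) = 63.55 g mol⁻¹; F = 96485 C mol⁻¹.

0.693 g

Q = I·t = 0.3190 A × 6600.0 s = 2105 C.
n(e⁻) = Q/F = 2105 / 96485 = 0.02182 mol.
Cu²⁺ + 2 e⁻ → Cu, so n(Cu) = n(e⁻)/2 = 0.01091 mol.
m = n·M = 0.01091 × 63.55 = 0.693 g.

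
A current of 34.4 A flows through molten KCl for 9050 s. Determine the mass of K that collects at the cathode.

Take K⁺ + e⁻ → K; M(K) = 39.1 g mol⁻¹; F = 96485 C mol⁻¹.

126 g

Q = I·t = 34.40 A × 9050.0 s = 311300 C.
n(e⁻) = Q/F = 311300 / 96485 = 3.227 mol.
K⁺ + e⁻ → K, so n(K) = n(e⁻)/1 = 3.227 mol.
m = n·M = 3.227 × 39.1 = 126 g.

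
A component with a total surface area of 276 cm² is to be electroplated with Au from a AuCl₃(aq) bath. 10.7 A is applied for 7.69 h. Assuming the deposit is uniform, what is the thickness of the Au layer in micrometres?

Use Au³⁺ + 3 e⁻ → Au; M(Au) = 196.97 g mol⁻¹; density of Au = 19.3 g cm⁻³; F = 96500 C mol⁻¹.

Q = I·t = 10.70 × 27684 = 296200 C; n(e⁻) = 3.070 mol.
n(Au) = n(e⁻)/3 = 1.023 mol, so m = 1.023 × 196.97 = 201.5 g.
Volume = m/ρ = 201.5 / 19.3 = 10.44 cm³.
Thickness = V/A = 10.44 / 276 = 0.0378 cm = 378 μm.

378 μm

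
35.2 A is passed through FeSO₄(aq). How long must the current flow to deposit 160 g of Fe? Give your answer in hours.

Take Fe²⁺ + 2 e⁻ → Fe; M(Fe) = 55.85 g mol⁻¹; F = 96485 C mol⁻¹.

n(Fe) = m/M = 160 / 55.85 = 2.865 mol.
Each Fe atom requires 2 electrons, so n(e⁻) = 2 × 2.865 = 5.730 mol.
Q = n(e⁻)·F = 5.730 × 96485 = 552800 C.
t = Q/I = 552800 / 35.20 A = 15710 s = 4.36 h.

4.36 h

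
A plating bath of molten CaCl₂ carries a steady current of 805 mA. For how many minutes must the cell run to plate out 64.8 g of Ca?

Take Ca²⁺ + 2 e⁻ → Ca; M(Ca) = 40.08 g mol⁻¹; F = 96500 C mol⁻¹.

n(Ca) = m/M = 64.8 / 40.08 = 1.617 mol.
Each Ca atom requires 2 electrons, so n(e⁻) = 2 × 1.617 = 3.234 mol.
Q = n(e⁻)·F = 3.234 × 96500 = 312000 C.
t = Q/I = 312000 / 0.8050 A = 387600 s = 6460 min.

6460 min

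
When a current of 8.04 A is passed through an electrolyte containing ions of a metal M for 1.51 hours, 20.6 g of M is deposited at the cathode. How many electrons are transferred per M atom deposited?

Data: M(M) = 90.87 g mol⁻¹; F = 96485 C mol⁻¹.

2

Q = I·t = 8.040 A × 5436.0 s = 43710 C, so n(e⁻) = 43710/96485 = 0.4530 mol.
n(M) deposited = 20.6 / 90.87 = 0.2267 mol.
Electrons per atom = n(e⁻)/n(M) = 0.4530 / 0.2267 = 2.00 ≈ 2, so the ion is M²⁺.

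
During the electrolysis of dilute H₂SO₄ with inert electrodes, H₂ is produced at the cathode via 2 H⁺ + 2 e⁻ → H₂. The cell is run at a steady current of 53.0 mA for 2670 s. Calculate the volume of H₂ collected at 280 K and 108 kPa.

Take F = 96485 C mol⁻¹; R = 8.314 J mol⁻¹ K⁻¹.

0.0158 L

Q = I·t = 0.05300 A × 2670.0 s = 141.5 C.
n(e⁻) = Q/F = 141.5 / 96485 = 0.001467 mol.
2 electrons are transferred per H₂ molecule, so n(H₂) = 0.001467 / 2 = 0.0007333 mol.
V = nRT/P = (0.0007333 × 8.314 × 280) / (108 × 10³ Pa) = 1.58 × 10⁻⁵ m³ = 0.0158 L.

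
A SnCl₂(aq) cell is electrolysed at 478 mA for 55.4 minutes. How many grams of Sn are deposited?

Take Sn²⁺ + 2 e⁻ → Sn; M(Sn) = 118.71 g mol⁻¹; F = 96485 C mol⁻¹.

0.977 g

Q = I·t = 0.4780 A × 3324.0 s = 1589 C.
n(e⁻) = Q/F = 1589 / 96485 = 0.01647 mol.
Sn²⁺ + 2 e⁻ → Sn, so n(Sn) = n(e⁻)/2 = 0.008234 mol.
m = n·M = 0.008234 × 118.71 = 0.977 g.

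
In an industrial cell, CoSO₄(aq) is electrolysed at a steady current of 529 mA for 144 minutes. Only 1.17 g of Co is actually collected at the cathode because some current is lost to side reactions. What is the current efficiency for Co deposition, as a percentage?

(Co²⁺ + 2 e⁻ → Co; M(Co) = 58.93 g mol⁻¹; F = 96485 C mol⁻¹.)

Q = I·t = 0.5290 × 8640.0 = 4571 C; n(e⁻) = 4571/96485 = 0.04737 mol.
Theoretical n(Co) = n(e⁻)/2 = 0.02369 mol, i.e. m_theo = 0.02369 × 58.93 = 1.396 g.
Efficiency = m_actual / m_theo = 1.17 / 1.396 = 83.8 %.

83.8 %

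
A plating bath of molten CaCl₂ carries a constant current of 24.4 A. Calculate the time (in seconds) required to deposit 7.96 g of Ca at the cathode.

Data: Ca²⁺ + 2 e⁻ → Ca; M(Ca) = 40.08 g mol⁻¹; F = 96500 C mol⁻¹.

1570 s

n(Ca) = m/M = 7.96 / 40.08 = 0.1986 mol.
Each Ca atom requires 2 electrons, so n(e⁻) = 2 × 0.1986 = 0.3972 mol.
Q = n(e⁻)·F = 0.3972 × 96500 = 38330 C.
t = Q/I = 38330 / 24.40 A = 1571 s.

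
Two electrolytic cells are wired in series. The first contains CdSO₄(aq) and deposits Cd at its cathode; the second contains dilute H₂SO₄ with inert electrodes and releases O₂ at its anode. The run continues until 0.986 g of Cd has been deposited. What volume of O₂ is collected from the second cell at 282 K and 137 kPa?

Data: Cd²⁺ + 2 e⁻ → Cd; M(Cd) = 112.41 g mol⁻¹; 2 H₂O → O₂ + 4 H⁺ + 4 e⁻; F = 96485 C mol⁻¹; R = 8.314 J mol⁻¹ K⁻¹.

0.0751 L

n(Cd) = 0.986 / 112.41 = 0.008771 mol, so n(e⁻) = 2 × 0.008771 = 0.01754 mol.
The cells are in series, so the same 0.01754 mol of electrons passes through the second cell.
2 H₂O → O₂ + 4 H⁺ + 4 e⁻ — 4 mol e⁻ per mol O₂, so n(O₂) = 0.01754/4 = 0.004386 mol.
V = nRT/P = (0.004386 × 8.314 × 282) / (137 × 10³) = 7.51 × 10⁻⁵ m³ = 0.0751 L.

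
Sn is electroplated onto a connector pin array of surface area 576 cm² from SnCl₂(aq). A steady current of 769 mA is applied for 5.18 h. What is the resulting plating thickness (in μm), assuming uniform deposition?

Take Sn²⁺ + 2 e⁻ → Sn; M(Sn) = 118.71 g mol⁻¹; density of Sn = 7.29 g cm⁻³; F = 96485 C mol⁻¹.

Q = I·t = 0.7690 × 18648 = 14340 C; n(e⁻) = 0.1486 mol.
n(Sn) = n(e⁻)/2 = 0.07431 mol, so m = 0.07431 × 118.71 = 8.822 g.
Volume = m/ρ = 8.822 / 7.29 = 1.210 cm³.
Thickness = V/A = 1.210 / 576 = 0.00210 cm = 21.0 μm.

21.0 μm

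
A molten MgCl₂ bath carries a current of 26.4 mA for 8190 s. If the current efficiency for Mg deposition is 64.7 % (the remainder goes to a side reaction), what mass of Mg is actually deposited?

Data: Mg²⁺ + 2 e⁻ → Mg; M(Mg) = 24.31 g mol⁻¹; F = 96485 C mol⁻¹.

Q = I·t = 0.02640 × 8190.0 = 216.2 C.
n(e⁻) = 216.2/96485 = 0.002241 mol; theoretically n(Mg) = 0.002241/2 = 0.001120 mol, m_theo = 0.02724 g.
At 64.7 % efficiency, m_actual = 0.647 × 0.02724 = 0.0176 g.

0.0176 g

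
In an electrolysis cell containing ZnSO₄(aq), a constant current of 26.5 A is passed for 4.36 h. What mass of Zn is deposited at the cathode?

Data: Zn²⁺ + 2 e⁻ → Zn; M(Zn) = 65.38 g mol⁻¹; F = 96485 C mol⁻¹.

141 g

Q = I·t = 26.50 A × 15696 s = 415900 C.
n(e⁻) = Q/F = 415900 / 96485 = 4.311 mol.
Zn²⁺ + 2 e⁻ → Zn, so n(Zn) = n(e⁻)/2 = 2.155 mol.
m = n·M = 2.155 × 65.38 = 141 g.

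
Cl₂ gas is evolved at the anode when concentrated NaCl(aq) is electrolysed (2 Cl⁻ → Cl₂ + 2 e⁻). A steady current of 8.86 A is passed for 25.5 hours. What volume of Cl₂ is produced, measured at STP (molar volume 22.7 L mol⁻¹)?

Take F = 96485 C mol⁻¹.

Q = I·t = 8.860 A × 91800 s = 813300 C.
n(e⁻) = Q/F = 813300 / 96485 = 8.430 mol.
2 electrons are transferred per Cl₂ molecule, so n(Cl₂) = 8.430 / 2 = 4.215 mol.
V = n × V_m = 4.215 × 22.7 = 95.7 L.

95.7 L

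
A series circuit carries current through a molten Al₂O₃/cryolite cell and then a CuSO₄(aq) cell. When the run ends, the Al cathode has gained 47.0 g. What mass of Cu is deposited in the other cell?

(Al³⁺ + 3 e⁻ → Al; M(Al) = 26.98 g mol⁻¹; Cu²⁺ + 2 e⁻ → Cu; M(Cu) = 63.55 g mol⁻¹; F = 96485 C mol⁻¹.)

n(Al) = 47.0 / 26.98 = 1.742 mol.
Since Al³⁺ + 3 e⁻ → Al, n(e⁻) passed = 3 × 1.742 = 5.226 mol.
Cells in series carry the same charge, so the same 5.226 mol of electrons passes through cell 2.
Cu²⁺ + 2 e⁻ → Cu, so n(Cu) = 5.226 / 2 = 2.613 mol.
m(Cu) = 2.613 × 63.55 = 166 g.

166 g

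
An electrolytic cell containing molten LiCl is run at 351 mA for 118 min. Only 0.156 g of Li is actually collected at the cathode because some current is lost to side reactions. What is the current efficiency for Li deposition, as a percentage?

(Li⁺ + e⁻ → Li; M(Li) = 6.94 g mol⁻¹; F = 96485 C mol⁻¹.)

Q = I·t = 0.3510 × 7080.0 = 2485 C; n(e⁻) = 2485/96485 = 0.02576 mol.
Theoretical n(Li) = n(e⁻)/1 = 0.02576 mol, i.e. m_theo = 0.02576 × 6.94 = 0.1787 g.
Efficiency = m_actual / m_theo = 0.156 / 0.1787 = 87.3 %.

87.3 %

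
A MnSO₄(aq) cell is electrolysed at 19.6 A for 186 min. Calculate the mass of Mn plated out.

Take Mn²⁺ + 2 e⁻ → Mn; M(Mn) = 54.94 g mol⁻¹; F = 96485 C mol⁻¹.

Q = I·t = 19.60 A × 11160 s = 218700 C.
n(e⁻) = Q/F = 218700 / 96485 = 2.267 mol.
Mn²⁺ + 2 e⁻ → Mn, so n(Mn) = n(e⁻)/2 = 1.134 mol.
m = n·M = 1.134 × 54.94 = 62.3 g.

62.3 g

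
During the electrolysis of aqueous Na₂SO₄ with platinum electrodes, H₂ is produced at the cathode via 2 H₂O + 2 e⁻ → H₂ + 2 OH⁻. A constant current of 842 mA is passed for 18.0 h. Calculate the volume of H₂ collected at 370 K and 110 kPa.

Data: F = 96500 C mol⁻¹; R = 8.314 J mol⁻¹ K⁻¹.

7.91 L

Q = I·t = 0.8420 A × 64800 s = 54560 C.
n(e⁻) = Q/F = 54560 / 96500 = 0.5654 mol.
2 electrons are transferred per H₂ molecule, so n(H₂) = 0.5654 / 2 = 0.2827 mol.
V = nRT/P = (0.2827 × 8.314 × 370) / (110 × 10³ Pa) = 0.00791 m³ = 7.91 L.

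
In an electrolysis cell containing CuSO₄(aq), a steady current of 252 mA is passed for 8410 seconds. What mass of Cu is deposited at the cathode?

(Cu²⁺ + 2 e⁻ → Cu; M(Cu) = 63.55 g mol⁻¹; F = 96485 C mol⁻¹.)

0.698 g

Q = I·t = 0.2520 A × 8410.0 s = 2119 C.
n(e⁻) = Q/F = 2119 / 96485 = 0.02197 mol.
Cu²⁺ + 2 e⁻ → Cu, so n(Cu) = n(e⁻)/2 = 0.01098 mol.
m = n·M = 0.01098 × 63.55 = 0.698 g.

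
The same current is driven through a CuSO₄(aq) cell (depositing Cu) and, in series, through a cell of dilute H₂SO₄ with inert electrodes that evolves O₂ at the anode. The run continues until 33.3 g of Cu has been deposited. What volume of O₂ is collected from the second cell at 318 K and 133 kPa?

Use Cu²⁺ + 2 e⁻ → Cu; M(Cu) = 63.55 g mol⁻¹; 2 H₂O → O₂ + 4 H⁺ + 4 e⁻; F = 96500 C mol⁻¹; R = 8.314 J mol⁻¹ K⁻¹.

5.21 L

n(Cu) = 33.3 / 63.55 = 0.5240 mol, so n(e⁻) = 2 × 0.5240 = 1.048 mol.
The cells are in series, so the same 1.048 mol of electrons passes through the second cell.
2 H₂O → O₂ + 4 H⁺ + 4 e⁻ — 4 mol e⁻ per mol O₂, so n(O₂) = 1.048/4 = 0.2620 mol.
V = nRT/P = (0.2620 × 8.314 × 318) / (133 × 10³) = 0.00521 m³ = 5.21 L.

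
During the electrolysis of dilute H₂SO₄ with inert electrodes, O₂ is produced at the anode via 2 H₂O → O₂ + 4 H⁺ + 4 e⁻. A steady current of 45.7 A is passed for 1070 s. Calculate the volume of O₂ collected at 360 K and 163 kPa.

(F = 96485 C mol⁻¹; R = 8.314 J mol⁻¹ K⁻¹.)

Q = I·t = 45.70 A × 1070.0 s = 48900 C.
n(e⁻) = Q/F = 48900 / 96485 = 0.5068 mol.
4 electrons are transferred per O₂ molecule, so n(O₂) = 0.5068 / 4 = 0.1267 mol.
V = nRT/P = (0.1267 × 8.314 × 360) / (163 × 10³ Pa) = 0.00233 m³ = 2.33 L.

2.33 L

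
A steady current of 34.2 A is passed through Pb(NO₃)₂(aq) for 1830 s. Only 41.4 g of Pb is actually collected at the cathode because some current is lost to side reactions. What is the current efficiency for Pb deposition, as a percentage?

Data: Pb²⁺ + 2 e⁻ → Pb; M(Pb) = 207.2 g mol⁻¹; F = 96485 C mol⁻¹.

Q = I·t = 34.20 × 1830.0 = 62590 C; n(e⁻) = 62590/96485 = 0.6487 mol.
Theoretical n(Pb) = n(e⁻)/2 = 0.3243 mol, i.e. m_theo = 0.3243 × 207.2 = 67.20 g.
Efficiency = m_actual / m_theo = 41.4 / 67.20 = 61.6 %.

61.6 %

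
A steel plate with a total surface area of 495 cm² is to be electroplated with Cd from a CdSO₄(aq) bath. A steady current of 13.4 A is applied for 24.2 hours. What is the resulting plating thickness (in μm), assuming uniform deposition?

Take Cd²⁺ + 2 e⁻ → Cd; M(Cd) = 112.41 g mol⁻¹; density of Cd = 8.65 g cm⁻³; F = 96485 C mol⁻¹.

Q = I·t = 13.40 × 87120 = 1167000 C; n(e⁻) = 12.10 mol.
n(Cd) = n(e⁻)/2 = 6.050 mol, so m = 6.050 × 112.41 = 680.0 g.
Volume = m/ρ = 680.0 / 8.65 = 78.62 cm³.
Thickness = V/A = 78.62 / 495 = 0.159 cm = 1590 μm.

1590 μm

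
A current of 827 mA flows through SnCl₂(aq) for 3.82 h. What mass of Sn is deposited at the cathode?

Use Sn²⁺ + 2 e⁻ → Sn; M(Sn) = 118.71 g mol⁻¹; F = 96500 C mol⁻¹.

7.00 g

Q = I·t = 0.8270 A × 13752 s = 11370 C.
n(e⁻) = Q/F = 11370 / 96500 = 0.1179 mol.
Sn²⁺ + 2 e⁻ → Sn, so n(Sn) = n(e⁻)/2 = 0.05893 mol.
m = n·M = 0.05893 × 118.71 = 7.00 g.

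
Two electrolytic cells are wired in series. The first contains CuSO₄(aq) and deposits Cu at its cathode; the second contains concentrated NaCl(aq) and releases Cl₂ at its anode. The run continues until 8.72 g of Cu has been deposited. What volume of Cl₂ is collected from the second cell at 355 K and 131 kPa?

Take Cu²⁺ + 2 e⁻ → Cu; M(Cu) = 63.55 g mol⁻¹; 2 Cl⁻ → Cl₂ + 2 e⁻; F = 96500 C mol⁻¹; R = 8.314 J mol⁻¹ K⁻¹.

n(Cu) = 8.72 / 63.55 = 0.1372 mol, so n(e⁻) = 2 × 0.1372 = 0.2744 mol.
The cells are in series, so the same 0.2744 mol of electrons passes through the second cell.
2 Cl⁻ → Cl₂ + 2 e⁻ — 2 mol e⁻ per mol Cl₂, so n(Cl₂) = 0.2744/2 = 0.1372 mol.
V = nRT/P = (0.1372 × 8.314 × 355) / (131 × 10³) = 0.00309 m³ = 3.09 L.

3.09 L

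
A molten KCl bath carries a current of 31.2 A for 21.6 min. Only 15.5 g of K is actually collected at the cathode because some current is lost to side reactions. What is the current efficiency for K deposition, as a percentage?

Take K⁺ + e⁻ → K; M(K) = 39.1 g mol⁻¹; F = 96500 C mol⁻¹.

Q = I·t = 31.20 × 1296.0 = 40440 C; n(e⁻) = 40440/96500 = 0.4190 mol.
Theoretical n(K) = n(e⁻)/1 = 0.4190 mol, i.e. m_theo = 0.4190 × 39.1 = 16.38 g.
Efficiency = m_actual / m_theo = 15.5 / 16.38 = 94.6 %.

94.6 %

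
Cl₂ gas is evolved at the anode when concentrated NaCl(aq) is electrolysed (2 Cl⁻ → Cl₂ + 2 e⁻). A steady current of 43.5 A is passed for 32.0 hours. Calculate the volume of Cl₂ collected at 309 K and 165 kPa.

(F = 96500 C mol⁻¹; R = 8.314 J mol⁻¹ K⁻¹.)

Q = I·t = 43.50 A × 115200 s = 5011000 C.
n(e⁻) = Q/F = 5011000 / 96500 = 51.93 mol.
2 electrons are transferred per Cl₂ molecule, so n(Cl₂) = 51.93 / 2 = 25.96 mol.
V = nRT/P = (25.96 × 8.314 × 309) / (165 × 10³ Pa) = 0.404 m³ = 404 L.

404 L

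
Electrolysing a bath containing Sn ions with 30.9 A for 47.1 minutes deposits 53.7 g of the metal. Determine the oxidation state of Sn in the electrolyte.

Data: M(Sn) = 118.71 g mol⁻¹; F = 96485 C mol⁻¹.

Q = I·t = 30.90 A × 2826.0 s = 87320 C, so n(e⁻) = 87320/96485 = 0.9050 mol.
n(Sn) deposited = 53.7 / 118.71 = 0.4524 mol.
Electrons per atom = n(e⁻)/n(Sn) = 0.9050 / 0.4524 = 2.00 ≈ 2, so the ion is Sn²⁺.

+2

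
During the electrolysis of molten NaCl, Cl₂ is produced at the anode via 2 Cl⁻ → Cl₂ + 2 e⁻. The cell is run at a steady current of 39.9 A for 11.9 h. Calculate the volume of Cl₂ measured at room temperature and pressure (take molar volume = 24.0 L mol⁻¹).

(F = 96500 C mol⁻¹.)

213 L

Q = I·t = 39.90 A × 42840 s = 1709000 C.
n(e⁻) = Q/F = 1709000 / 96500 = 17.71 mol.
2 electrons are transferred per Cl₂ molecule, so n(Cl₂) = 17.71 / 2 = 8.857 mol.
V = n × V_m = 8.857 × 24.0 = 213 L.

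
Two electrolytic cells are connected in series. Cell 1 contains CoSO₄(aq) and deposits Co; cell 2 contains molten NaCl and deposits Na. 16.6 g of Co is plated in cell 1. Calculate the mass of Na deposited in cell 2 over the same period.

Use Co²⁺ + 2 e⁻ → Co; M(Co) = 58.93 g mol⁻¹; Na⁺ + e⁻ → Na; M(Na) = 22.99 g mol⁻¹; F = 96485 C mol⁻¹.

13.0 g

n(Co) = 16.6 / 58.93 = 0.2817 mol.
Since Co²⁺ + 2 e⁻ → Co, n(e⁻) passed = 2 × 0.2817 = 0.5634 mol.
Cells in series carry the same charge, so the same 0.5634 mol of electrons passes through cell 2.
Na⁺ + e⁻ → Na, so n(Na) = 0.5634 / 1 = 0.5634 mol.
m(Na) = 0.5634 × 22.99 = 13.0 g.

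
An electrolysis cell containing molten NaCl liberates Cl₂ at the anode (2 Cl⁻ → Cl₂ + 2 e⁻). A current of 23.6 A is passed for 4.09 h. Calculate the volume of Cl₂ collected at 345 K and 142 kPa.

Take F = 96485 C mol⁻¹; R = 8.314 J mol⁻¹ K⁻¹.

36.4 L

Q = I·t = 23.60 A × 14724 s = 347500 C.
n(e⁻) = Q/F = 347500 / 96485 = 3.601 mol.
2 electrons are transferred per Cl₂ molecule, so n(Cl₂) = 3.601 / 2 = 1.801 mol.
V = nRT/P = (1.801 × 8.314 × 345) / (142 × 10³ Pa) = 0.0364 m³ = 36.4 L.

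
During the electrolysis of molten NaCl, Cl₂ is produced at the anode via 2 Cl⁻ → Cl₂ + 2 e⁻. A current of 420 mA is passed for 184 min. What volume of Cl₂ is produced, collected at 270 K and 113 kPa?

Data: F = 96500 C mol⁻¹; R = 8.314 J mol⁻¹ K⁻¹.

0.477 L

Q = I·t = 0.4200 A × 11040 s = 4637 C.
n(e⁻) = Q/F = 4637 / 96500 = 0.04805 mol.
2 electrons are transferred per Cl₂ molecule, so n(Cl₂) = 0.04805 / 2 = 0.02402 mol.
V = nRT/P = (0.02402 × 8.314 × 270) / (113 × 10³ Pa) = 4.77 × 10⁻⁴ m³ = 0.477 L.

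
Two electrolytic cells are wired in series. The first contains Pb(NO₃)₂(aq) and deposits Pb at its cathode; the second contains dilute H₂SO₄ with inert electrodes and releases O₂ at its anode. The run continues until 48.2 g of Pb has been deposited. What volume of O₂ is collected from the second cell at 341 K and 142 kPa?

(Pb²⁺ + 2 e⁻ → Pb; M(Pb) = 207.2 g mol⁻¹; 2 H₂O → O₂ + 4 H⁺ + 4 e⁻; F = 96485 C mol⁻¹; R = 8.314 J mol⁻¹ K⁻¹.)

n(Pb) = 48.2 / 207.2 = 0.2326 mol, so n(e⁻) = 2 × 0.2326 = 0.4653 mol.
The cells are in series, so the same 0.4653 mol of electrons passes through the second cell.
2 H₂O → O₂ + 4 H⁺ + 4 e⁻ — 4 mol e⁻ per mol O₂, so n(O₂) = 0.4653/4 = 0.1163 mol.
V = nRT/P = (0.1163 × 8.314 × 341) / (142 × 10³) = 0.00232 m³ = 2.32 L.

2.32 L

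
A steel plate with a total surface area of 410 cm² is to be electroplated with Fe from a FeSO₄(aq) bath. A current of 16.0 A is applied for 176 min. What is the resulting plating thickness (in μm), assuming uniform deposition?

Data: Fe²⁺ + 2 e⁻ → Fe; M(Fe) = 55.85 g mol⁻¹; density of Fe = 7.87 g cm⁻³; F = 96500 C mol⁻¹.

152 μm

Q = I·t = 16.00 × 10560 = 169000 C; n(e⁻) = 1.751 mol.
n(Fe) = n(e⁻)/2 = 0.8754 mol, so m = 0.8754 × 55.85 = 48.89 g.
Volume = m/ρ = 48.89 / 7.87 = 6.213 cm³.
Thickness = V/A = 6.213 / 410 = 0.0152 cm = 152 μm.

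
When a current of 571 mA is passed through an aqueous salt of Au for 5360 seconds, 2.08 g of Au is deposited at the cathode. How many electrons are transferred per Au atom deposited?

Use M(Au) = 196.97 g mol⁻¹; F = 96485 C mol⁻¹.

3

Q = I·t = 0.5710 A × 5360.0 s = 3061 C, so n(e⁻) = 3061/96485 = 0.03172 mol.
n(Au) deposited = 2.08 / 196.97 = 0.01056 mol.
Electrons per atom = n(e⁻)/n(Au) = 0.03172 / 0.01056 = 3.00 ≈ 3, so the ion is Au³⁺.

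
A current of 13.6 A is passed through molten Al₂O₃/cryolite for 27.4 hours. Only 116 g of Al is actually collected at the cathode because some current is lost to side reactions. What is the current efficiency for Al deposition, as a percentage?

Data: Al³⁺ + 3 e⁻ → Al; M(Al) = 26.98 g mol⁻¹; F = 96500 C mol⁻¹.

92.8 %

Q = I·t = 13.60 × 98640 = 1342000 C; n(e⁻) = 1342000/96500 = 13.90 mol.
Theoretical n(Al) = n(e⁻)/3 = 4.634 mol, i.e. m_theo = 4.634 × 26.98 = 125.0 g.
Efficiency = m_actual / m_theo = 116 / 125.0 = 92.8 %.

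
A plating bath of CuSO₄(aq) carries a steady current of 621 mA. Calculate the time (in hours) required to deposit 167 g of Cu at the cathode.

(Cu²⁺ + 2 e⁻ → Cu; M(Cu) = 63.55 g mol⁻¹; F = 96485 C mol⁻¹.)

n(Cu) = m/M = 167 / 63.55 = 2.628 mol.
Each Cu atom requires 2 electrons, so n(e⁻) = 2 × 2.628 = 5.256 mol.
Q = n(e⁻)·F = 5.256 × 96485 = 507100 C.
t = Q/I = 507100 / 0.6210 A = 816600 s = 227 h.

227 h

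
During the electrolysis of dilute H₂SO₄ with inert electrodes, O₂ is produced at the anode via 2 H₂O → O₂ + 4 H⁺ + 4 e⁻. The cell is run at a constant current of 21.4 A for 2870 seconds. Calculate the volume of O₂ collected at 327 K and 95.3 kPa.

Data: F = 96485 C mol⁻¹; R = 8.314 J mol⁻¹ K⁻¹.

4.54 L

Q = I·t = 21.40 A × 2870.0 s = 61420 C.
n(e⁻) = Q/F = 61420 / 96485 = 0.6366 mol.
4 electrons are transferred per O₂ molecule, so n(O₂) = 0.6366 / 4 = 0.1591 mol.
V = nRT/P = (0.1591 × 8.314 × 327) / (95.3 × 10³ Pa) = 0.00454 m³ = 4.54 L.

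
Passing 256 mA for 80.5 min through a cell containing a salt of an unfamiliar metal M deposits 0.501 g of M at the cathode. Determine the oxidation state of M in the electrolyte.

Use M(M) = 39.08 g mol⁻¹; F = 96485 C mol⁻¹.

Q = I·t = 0.2560 A × 4830.0 s = 1236 C, so n(e⁻) = 1236/96485 = 0.01282 mol.
n(M) deposited = 0.501 / 39.08 = 0.01282 mol.
Electrons per atom = n(e⁻)/n(M) = 0.01282 / 0.01282 = 1.00 ≈ 1, so the ion is M⁺.

+1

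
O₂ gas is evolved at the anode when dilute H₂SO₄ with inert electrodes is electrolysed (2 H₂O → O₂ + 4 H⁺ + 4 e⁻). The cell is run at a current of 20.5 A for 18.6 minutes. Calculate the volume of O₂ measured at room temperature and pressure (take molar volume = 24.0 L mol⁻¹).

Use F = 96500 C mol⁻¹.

Q = I·t = 20.50 A × 1116.0 s = 22880 C.
n(e⁻) = Q/F = 22880 / 96500 = 0.2371 mol.
4 electrons are transferred per O₂ molecule, so n(O₂) = 0.2371 / 4 = 0.05927 mol.
V = n × V_m = 0.05927 × 24.0 = 1.42 L.

1.42 L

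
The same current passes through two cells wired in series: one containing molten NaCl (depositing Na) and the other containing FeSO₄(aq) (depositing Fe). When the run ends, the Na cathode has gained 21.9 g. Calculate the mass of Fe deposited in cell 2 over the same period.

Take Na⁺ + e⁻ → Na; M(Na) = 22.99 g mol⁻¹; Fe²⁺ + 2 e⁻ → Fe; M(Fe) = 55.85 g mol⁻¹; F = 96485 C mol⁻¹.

26.6 g

n(Na) = 21.9 / 22.99 = 0.9526 mol.
Since Na⁺ + e⁻ → Na, n(e⁻) passed = 1 × 0.9526 = 0.9526 mol.
Cells in series carry the same charge, so the same 0.9526 mol of electrons passes through cell 2.
Fe²⁺ + 2 e⁻ → Fe, so n(Fe) = 0.9526 / 2 = 0.4763 mol.
m(Fe) = 0.4763 × 55.85 = 26.6 g.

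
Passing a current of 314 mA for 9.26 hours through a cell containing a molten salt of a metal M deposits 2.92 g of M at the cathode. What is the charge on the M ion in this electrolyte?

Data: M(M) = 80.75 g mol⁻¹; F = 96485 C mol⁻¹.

+3

Q = I·t = 0.3140 A × 33336 s = 10470 C, so n(e⁻) = 10470/96485 = 0.1085 mol.
n(M) deposited = 2.92 / 80.75 = 0.03616 mol.
Electrons per atom = n(e⁻)/n(M) = 0.1085 / 0.03616 = 3.00 ≈ 3, so the ion is M³⁺.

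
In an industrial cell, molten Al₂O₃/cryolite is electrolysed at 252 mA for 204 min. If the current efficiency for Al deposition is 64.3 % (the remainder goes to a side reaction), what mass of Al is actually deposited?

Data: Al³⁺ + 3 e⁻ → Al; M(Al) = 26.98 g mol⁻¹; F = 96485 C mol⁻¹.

Q = I·t = 0.2520 × 12240 = 3084 C.
n(e⁻) = 3084/96485 = 0.03197 mol; theoretically n(Al) = 0.03197/3 = 0.01066 mol, m_theo = 0.2875 g.
At 64.3 % efficiency, m_actual = 0.643 × 0.2875 = 0.185 g.

0.185 g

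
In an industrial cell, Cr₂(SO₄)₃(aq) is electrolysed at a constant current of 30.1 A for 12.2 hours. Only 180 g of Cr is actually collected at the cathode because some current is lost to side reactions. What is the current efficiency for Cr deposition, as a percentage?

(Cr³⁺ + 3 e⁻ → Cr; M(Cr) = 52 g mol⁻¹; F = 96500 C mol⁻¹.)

75.8 %

Q = I·t = 30.10 × 43920 = 1322000 C; n(e⁻) = 1322000/96500 = 13.70 mol.
Theoretical n(Cr) = n(e⁻)/3 = 4.566 mol, i.e. m_theo = 4.566 × 52 = 237.5 g.
Efficiency = m_actual / m_theo = 180 / 237.5 = 75.8 %.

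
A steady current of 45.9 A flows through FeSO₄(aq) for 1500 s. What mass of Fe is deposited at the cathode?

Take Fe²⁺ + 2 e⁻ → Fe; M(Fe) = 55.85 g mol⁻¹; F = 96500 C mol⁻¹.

19.9 g

Q = I·t = 45.90 A × 1500.0 s = 68850 C.
n(e⁻) = Q/F = 68850 / 96500 = 0.7135 mol.
Fe²⁺ + 2 e⁻ → Fe, so n(Fe) = n(e⁻)/2 = 0.3567 mol.
m = n·M = 0.3567 × 55.85 = 19.9 g.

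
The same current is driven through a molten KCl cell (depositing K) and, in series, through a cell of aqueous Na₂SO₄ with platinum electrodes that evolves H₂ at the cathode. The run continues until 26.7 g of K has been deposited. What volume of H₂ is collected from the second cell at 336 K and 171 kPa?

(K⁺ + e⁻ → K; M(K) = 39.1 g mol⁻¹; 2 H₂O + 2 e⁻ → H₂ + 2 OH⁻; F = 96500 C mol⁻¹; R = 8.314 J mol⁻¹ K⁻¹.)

n(K) = 26.7 / 39.1 = 0.6829 mol, so n(e⁻) = 1 × 0.6829 = 0.6829 mol.
The cells are in series, so the same 0.6829 mol of electrons passes through the second cell.
2 H₂O + 2 e⁻ → H₂ + 2 OH⁻ — 2 mol e⁻ per mol H₂, so n(H₂) = 0.6829/2 = 0.3414 mol.
V = nRT/P = (0.3414 × 8.314 × 336) / (171 × 10³) = 0.00558 m³ = 5.58 L.

5.58 L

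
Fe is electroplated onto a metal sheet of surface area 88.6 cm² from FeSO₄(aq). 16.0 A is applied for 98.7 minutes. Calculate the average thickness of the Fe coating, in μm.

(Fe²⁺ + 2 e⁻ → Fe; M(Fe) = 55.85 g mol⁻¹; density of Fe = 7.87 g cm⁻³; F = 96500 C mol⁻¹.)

Q = I·t = 16.00 × 5922.0 = 94750 C; n(e⁻) = 0.9819 mol.
n(Fe) = n(e⁻)/2 = 0.4909 mol, so m = 0.4909 × 55.85 = 27.42 g.
Volume = m/ρ = 27.42 / 7.87 = 3.484 cm³.
Thickness = V/A = 3.484 / 88.6 = 0.0393 cm = 393 μm.

393 μm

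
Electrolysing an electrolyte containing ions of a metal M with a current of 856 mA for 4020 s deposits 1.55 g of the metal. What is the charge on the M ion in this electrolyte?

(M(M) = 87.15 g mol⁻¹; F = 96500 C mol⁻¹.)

+2

Q = I·t = 0.8560 A × 4020.0 s = 3441 C, so n(e⁻) = 3441/96500 = 0.03566 mol.
n(M) deposited = 1.55 / 87.15 = 0.01779 mol.
Electrons per atom = n(e⁻)/n(M) = 0.03566 / 0.01779 = 2.00 ≈ 2, so the ion is M²⁺.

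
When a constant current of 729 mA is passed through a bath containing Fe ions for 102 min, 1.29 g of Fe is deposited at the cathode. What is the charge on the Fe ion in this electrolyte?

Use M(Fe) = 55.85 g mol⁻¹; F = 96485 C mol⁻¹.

+2

Q = I·t = 0.7290 A × 6120.0 s = 4461 C, so n(e⁻) = 4461/96485 = 0.04624 mol.
n(Fe) deposited = 1.29 / 55.85 = 0.02310 mol.
Electrons per atom = n(e⁻)/n(Fe) = 0.04624 / 0.02310 = 2.00 ≈ 2, so the ion is Fe²⁺.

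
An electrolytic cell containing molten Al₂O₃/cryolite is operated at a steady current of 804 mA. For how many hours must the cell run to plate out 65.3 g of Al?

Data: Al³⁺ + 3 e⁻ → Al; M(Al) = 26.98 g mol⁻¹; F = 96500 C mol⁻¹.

242 h

n(Al) = m/M = 65.3 / 26.98 = 2.420 mol.
Each Al atom requires 3 electrons, so n(e⁻) = 3 × 2.420 = 7.261 mol.
Q = n(e⁻)·F = 7.261 × 96500 = 700700 C.
t = Q/I = 700700 / 0.8040 A = 871500 s = 242 h.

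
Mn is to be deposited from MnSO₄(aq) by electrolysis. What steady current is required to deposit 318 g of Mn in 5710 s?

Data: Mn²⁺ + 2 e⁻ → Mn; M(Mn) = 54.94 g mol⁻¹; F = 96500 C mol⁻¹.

n(Mn) = 318 / 54.94 = 5.788 mol.
n(e⁻) = 2 × 5.788 = 11.58 mol.
Q = n(e⁻)·F = 11.58 × 96500 = 1117000 C.
I = Q/t = 1117000 / 5710.0 s = 196 A.

196 A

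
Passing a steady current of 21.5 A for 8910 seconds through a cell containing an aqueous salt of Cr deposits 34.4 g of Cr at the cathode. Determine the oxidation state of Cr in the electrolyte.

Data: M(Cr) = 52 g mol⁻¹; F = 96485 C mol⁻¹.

+3

Q = I·t = 21.50 A × 8910.0 s = 191600 C, so n(e⁻) = 191600/96485 = 1.985 mol.
n(Cr) deposited = 34.4 / 52 = 0.6615 mol.
Electrons per atom = n(e⁻)/n(Cr) = 1.985 / 0.6615 = 3.00 ≈ 3, so the ion is Cr³⁺.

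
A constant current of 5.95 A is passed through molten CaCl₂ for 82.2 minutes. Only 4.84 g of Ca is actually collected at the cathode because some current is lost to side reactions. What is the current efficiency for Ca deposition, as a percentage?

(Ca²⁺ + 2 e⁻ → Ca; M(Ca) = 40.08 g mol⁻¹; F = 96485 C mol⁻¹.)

Q = I·t = 5.950 × 4932.0 = 29350 C; n(e⁻) = 29350/96485 = 0.3041 mol.
Theoretical n(Ca) = n(e⁻)/2 = 0.1521 mol, i.e. m_theo = 0.1521 × 40.08 = 6.095 g.
Efficiency = m_actual / m_theo = 4.84 / 6.095 = 79.4 %.

79.4 %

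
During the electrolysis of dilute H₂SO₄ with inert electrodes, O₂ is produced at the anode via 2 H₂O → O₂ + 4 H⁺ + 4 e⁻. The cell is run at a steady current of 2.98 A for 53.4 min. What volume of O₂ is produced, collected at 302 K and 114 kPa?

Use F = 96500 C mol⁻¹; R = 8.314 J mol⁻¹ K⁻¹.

Q = I·t = 2.980 A × 3204.0 s = 9548 C.
n(e⁻) = Q/F = 9548 / 96500 = 0.09894 mol.
4 electrons are transferred per O₂ molecule, so n(O₂) = 0.09894 / 4 = 0.02474 mol.
V = nRT/P = (0.02474 × 8.314 × 302) / (114 × 10³ Pa) = 5.45 × 10⁻⁴ m³ = 0.545 L.

0.545 L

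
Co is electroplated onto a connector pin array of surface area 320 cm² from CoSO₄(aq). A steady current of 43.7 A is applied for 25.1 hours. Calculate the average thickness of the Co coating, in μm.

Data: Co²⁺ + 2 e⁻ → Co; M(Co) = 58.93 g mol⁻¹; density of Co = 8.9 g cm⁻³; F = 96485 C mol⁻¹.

4230 μm

Q = I·t = 43.70 × 90360 = 3949000 C; n(e⁻) = 40.93 mol.
n(Co) = n(e⁻)/2 = 20.46 mol, so m = 20.46 × 58.93 = 1206 g.
Volume = m/ρ = 1206 / 8.9 = 135.5 cm³.
Thickness = V/A = 135.5 / 320 = 0.423 cm = 4230 μm.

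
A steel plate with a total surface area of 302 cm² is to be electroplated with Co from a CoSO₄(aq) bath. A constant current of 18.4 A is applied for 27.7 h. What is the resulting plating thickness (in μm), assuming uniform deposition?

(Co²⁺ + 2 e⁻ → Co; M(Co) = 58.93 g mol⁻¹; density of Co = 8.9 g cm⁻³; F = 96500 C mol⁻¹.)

Q = I·t = 18.40 × 99720 = 1835000 C; n(e⁻) = 19.01 mol.
n(Co) = n(e⁻)/2 = 9.507 mol, so m = 9.507 × 58.93 = 560.2 g.
Volume = m/ρ = 560.2 / 8.9 = 62.95 cm³.
Thickness = V/A = 62.95 / 302 = 0.208 cm = 2080 μm.

2080 μm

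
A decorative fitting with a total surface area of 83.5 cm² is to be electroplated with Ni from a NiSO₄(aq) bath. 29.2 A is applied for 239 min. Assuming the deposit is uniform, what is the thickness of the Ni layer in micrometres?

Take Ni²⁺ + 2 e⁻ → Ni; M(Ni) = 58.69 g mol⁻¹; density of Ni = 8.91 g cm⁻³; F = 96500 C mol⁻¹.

Q = I·t = 29.20 × 14340 = 418700 C; n(e⁻) = 4.339 mol.
n(Ni) = n(e⁻)/2 = 2.170 mol, so m = 2.170 × 58.69 = 127.3 g.
Volume = m/ρ = 127.3 / 8.91 = 14.29 cm³.
Thickness = V/A = 14.29 / 83.5 = 0.171 cm = 1710 μm.

1710 μm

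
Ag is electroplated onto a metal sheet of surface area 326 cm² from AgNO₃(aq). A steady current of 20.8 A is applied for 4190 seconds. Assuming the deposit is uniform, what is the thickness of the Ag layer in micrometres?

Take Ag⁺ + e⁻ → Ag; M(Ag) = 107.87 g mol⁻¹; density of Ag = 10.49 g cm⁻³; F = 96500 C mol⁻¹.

285 μm

Q = I·t = 20.80 × 4190.0 = 87150 C; n(e⁻) = 0.9031 mol.
n(Ag) = n(e⁻)/1 = 0.9031 mol, so m = 0.9031 × 107.87 = 97.42 g.
Volume = m/ρ = 97.42 / 10.49 = 9.287 cm³.
Thickness = V/A = 9.287 / 326 = 0.0285 cm = 285 μm.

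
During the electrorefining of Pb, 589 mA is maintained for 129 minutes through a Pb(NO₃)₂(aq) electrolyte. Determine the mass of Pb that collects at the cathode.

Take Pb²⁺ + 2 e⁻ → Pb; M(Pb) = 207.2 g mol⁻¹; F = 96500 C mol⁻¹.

4.89 g

Q = I·t = 0.5890 A × 7740.0 s = 4559 C.
n(e⁻) = Q/F = 4559 / 96500 = 0.04724 mol.
Pb²⁺ + 2 e⁻ → Pb, so n(Pb) = n(e⁻)/2 = 0.02362 mol.
m = n·M = 0.02362 × 207.2 = 4.89 g.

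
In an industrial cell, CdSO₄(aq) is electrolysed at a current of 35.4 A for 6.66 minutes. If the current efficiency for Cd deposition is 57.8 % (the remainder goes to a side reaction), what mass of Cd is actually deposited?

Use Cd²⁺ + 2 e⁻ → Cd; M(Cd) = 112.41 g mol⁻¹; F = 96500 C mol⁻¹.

4.76 g

Q = I·t = 35.40 × 399.60 = 14150 C.
n(e⁻) = 14150/96500 = 0.1466 mol; theoretically n(Cd) = 0.1466/2 = 0.07329 mol, m_theo = 8.239 g.
At 57.8 % efficiency, m_actual = 0.578 × 8.239 = 4.76 g.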